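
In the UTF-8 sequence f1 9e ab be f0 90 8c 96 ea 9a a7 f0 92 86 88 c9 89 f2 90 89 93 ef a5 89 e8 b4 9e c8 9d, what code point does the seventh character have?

U+F949

Offset 0: leading byte 0xF1 = 11110001 → 4-byte char #1 = F1 9E AB BE.
Offset 4: leading byte 0xF0 = 11110000 → 4-byte char #2 = F0 90 8C 96.
Offset 8: leading byte 0xEA = 11101010 → 3-byte char #3 = EA 9A A7.
Offset 11: leading byte 0xF0 = 11110000 → 4-byte char #4 = F0 92 86 88.
Offset 15: leading byte 0xC9 = 11001001 → 2-byte char #5 = C9 89.
Offset 17: leading byte 0xF2 = 11110010 → 4-byte char #6 = F2 90 89 93.
Offset 21: leading byte 0xEF = 11101111 → 3-byte char #7 = EF A5 89.
Leading byte 0xEF = 11101111 matches 1110xxxx → 3-byte sequence.
Byte 1: 0xEF = 11101111, payload 1111 (4 bits).
Byte 2: 0xA5 = 10100101 (10xxxxxx ✓), payload 100101.
Byte 3: 0x89 = 10001001 (10xxxxxx ✓), payload 001001.
Concatenate: 1111100101001001 = 0xF949 (16 bits → U+F949).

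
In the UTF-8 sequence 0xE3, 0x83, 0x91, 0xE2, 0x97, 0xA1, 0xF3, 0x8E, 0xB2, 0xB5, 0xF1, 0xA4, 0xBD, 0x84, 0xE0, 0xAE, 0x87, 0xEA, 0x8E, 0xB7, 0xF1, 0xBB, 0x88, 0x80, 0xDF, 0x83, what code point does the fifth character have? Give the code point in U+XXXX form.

Offset 0: leading byte 0xE3 = 11100011 → 3-byte char #1 = E3 83 91.
Offset 3: leading byte 0xE2 = 11100010 → 3-byte char #2 = E2 97 A1.
Offset 6: leading byte 0xF3 = 11110011 → 4-byte char #3 = F3 8E B2 B5.
Offset 10: leading byte 0xF1 = 11110001 → 4-byte char #4 = F1 A4 BD 84.
Offset 14: leading byte 0xE0 = 11100000 → 3-byte char #5 = E0 AE 87.
Leading byte 0xE0 = 11100000 matches 1110xxxx → 3-byte sequence.
Byte 1: 0xE0 = 11100000, payload 0000 (4 bits).
Byte 2: 0xAE = 10101110 (10xxxxxx ✓), payload 101110.
Byte 3: 0x87 = 10000111 (10xxxxxx ✓), payload 000111.
Concatenate: 0000101110000111 = 0xB87 (16 bits → U+0B87).

U+0B87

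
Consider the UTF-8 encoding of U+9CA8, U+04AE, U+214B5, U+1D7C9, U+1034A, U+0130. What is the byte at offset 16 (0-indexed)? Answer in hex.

U+9CA8 → 3-byte form E9 B2 A8 at offsets 0–2.
U+04AE → 2-byte form D2 AE at offsets 3–4.
U+214B5 → 4-byte form F0 A1 92 B5 at offsets 5–8.
U+1D7C9 → 4-byte form F0 9D 9F 89 at offsets 9–12.
U+1034A → 4-byte form F0 90 8D 8A at offsets 13–16.
Offset 16 falls in char 5's range; it's byte 4 of F0 90 8D 8A = 0x8A.

0x8A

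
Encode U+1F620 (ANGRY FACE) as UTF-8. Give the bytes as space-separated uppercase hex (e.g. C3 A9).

F0 9F 98 A0

U+1F620 = 0x1F620 = 128544 decimal. In range U+10000–U+10FFFF → 4-byte form: 11110xxx 10xxxxxx 10xxxxxx 10xxxxxx.
Binary (21 bits): 000011111011000100000.
Split 3+6+6+6: 000 | 011111 | 011000 | 100000.
Byte 1: 11110000 = 0xF0.
Byte 2: 10011111 = 0x9F.
Byte 3: 10011000 = 0x98.
Byte 4: 10100000 = 0xA0.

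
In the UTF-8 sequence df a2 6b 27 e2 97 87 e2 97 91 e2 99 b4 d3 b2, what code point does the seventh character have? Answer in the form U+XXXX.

U+04F2

Offset 0: leading byte 0xDF = 11011111 → 2-byte char #1 = DF A2.
Offset 2: leading byte 0x6B = 01101011 → 1-byte char #2 = 6B.
Offset 3: leading byte 0x27 = 00100111 → 1-byte char #3 = 27.
Offset 4: leading byte 0xE2 = 11100010 → 3-byte char #4 = E2 97 87.
Offset 7: leading byte 0xE2 = 11100010 → 3-byte char #5 = E2 97 91.
Offset 10: leading byte 0xE2 = 11100010 → 3-byte char #6 = E2 99 B4.
Offset 13: leading byte 0xD3 = 11010011 → 2-byte char #7 = D3 B2.
Leading byte 0xD3 = 11010011 matches 110xxxxx → 2-byte sequence.
Byte 1: 0xD3 = 11010011, payload 10011 (5 bits).
Byte 2: 0xB2 = 10110010 (10xxxxxx ✓), payload 110010.
Concatenate: 10011110010 = 0x4F2 (11 bits → U+04F2).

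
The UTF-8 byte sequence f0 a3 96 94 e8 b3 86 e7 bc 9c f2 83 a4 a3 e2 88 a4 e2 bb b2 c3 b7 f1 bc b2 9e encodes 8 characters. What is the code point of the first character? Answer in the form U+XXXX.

U+23594

Offset 0: leading byte 0xF0 = 11110000 → 4-byte char #1 = F0 A3 96 94.
Leading byte 0xF0 = 11110000 matches 11110xxx → 4-byte sequence.
Byte 1: 0xF0 = 11110000, payload 000 (3 bits).
Byte 2: 0xA3 = 10100011 (10xxxxxx ✓), payload 100011.
Byte 3: 0x96 = 10010110 (10xxxxxx ✓), payload 010110.
Byte 4: 0x94 = 10010100 (10xxxxxx ✓), payload 010100.
Concatenate: 000100011010110010100 = 0x23594 (21 bits → U+23594).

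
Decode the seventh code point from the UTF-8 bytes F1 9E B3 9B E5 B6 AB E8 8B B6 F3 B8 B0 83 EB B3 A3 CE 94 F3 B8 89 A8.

U+F8268

Offset 0: leading byte 0xF1 = 11110001 → 4-byte char #1 = F1 9E B3 9B.
Offset 4: leading byte 0xE5 = 11100101 → 3-byte char #2 = E5 B6 AB.
Offset 7: leading byte 0xE8 = 11101000 → 3-byte char #3 = E8 8B B6.
Offset 10: leading byte 0xF3 = 11110011 → 4-byte char #4 = F3 B8 B0 83.
Offset 14: leading byte 0xEB = 11101011 → 3-byte char #5 = EB B3 A3.
Offset 17: leading byte 0xCE = 11001110 → 2-byte char #6 = CE 94.
Offset 19: leading byte 0xF3 = 11110011 → 4-byte char #7 = F3 B8 89 A8.
Leading byte 0xF3 = 11110011 matches 11110xxx → 4-byte sequence.
Byte 1: 0xF3 = 11110011, payload 011 (3 bits).
Byte 2: 0xB8 = 10111000 (10xxxxxx ✓), payload 111000.
Byte 3: 0x89 = 10001001 (10xxxxxx ✓), payload 001001.
Byte 4: 0xA8 = 10101000 (10xxxxxx ✓), payload 101000.
Concatenate: 011111000001001101000 = 0xF8268 (21 bits → U+F8268).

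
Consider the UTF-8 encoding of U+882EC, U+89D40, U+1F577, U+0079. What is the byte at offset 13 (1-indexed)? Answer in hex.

1-indexed offset 13 is 0-indexed offset 12.
U+882EC → 4-byte form F2 88 8B AC at offsets 0–3.
U+89D40 → 4-byte form F2 89 B5 80 at offsets 4–7.
U+1F577 → 4-byte form F0 9F 95 B7 at offsets 8–11.
U+0079 → 1-byte form 79 at offsets 12–12.
Offset 12 falls in char 4's range; it's byte 1 of 79 = 0x79.

0x79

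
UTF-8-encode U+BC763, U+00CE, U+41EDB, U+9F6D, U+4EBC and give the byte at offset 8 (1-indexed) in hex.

0x81

1-indexed offset 8 is 0-indexed offset 7.
U+BC763 → 4-byte form F2 BC 9D A3 at offsets 0–3.
U+00CE → 2-byte form C3 8E at offsets 4–5.
U+41EDB → 4-byte form F1 81 BB 9B at offsets 6–9.
Offset 7 falls in char 3's range; it's byte 2 of F1 81 BB 9B = 0x81.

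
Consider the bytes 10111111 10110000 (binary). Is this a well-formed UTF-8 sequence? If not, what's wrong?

invalid (continuation byte with no leading byte)

Byte 0xBF = 10111111 has the form 10xxxxxx — a continuation byte — but there is no preceding leading byte.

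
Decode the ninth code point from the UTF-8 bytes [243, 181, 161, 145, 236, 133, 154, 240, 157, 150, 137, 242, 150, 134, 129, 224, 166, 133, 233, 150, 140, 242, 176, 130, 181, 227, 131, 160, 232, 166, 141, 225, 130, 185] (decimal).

U+898D

Offset 0: leading byte 0xF3 = 11110011 → 4-byte char #1 = F3 B5 A1 91.
Offset 4: leading byte 0xEC = 11101100 → 3-byte char #2 = EC 85 9A.
Offset 7: leading byte 0xF0 = 11110000 → 4-byte char #3 = F0 9D 96 89.
Offset 11: leading byte 0xF2 = 11110010 → 4-byte char #4 = F2 96 86 81.
Offset 15: leading byte 0xE0 = 11100000 → 3-byte char #5 = E0 A6 85.
Offset 18: leading byte 0xE9 = 11101001 → 3-byte char #6 = E9 96 8C.
Offset 21: leading byte 0xF2 = 11110010 → 4-byte char #7 = F2 B0 82 B5.
Offset 25: leading byte 0xE3 = 11100011 → 3-byte char #8 = E3 83 A0.
Offset 28: leading byte 0xE8 = 11101000 → 3-byte char #9 = E8 A6 8D.
Leading byte 0xE8 = 11101000 matches 1110xxxx → 3-byte sequence.
Byte 1: 0xE8 = 11101000, payload 1000 (4 bits).
Byte 2: 0xA6 = 10100110 (10xxxxxx ✓), payload 100110.
Byte 3: 0x8D = 10001101 (10xxxxxx ✓), payload 001101.
Concatenate: 1000100110001101 = 0x898D (16 bits → U+898D).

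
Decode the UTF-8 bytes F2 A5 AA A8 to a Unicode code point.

U+A5AA8

Leading byte 0xF2 = 11110010 matches 11110xxx → 4-byte sequence.
Byte 1: 0xF2 = 11110010, payload 010 (3 bits).
Byte 2: 0xA5 = 10100101 (10xxxxxx ✓), payload 100101.
Byte 3: 0xAA = 10101010 (10xxxxxx ✓), payload 101010.
Byte 4: 0xA8 = 10101000 (10xxxxxx ✓), payload 101000.
Concatenate: 010100101101010101000 = 0xA5AA8 (21 bits → U+A5AA8).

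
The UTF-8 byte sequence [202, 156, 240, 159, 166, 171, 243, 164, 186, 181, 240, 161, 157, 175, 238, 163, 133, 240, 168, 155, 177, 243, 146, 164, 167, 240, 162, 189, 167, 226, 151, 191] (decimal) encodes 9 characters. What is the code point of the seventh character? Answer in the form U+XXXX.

Offset 0: leading byte 0xCA = 11001010 → 2-byte char #1 = CA 9C.
Offset 2: leading byte 0xF0 = 11110000 → 4-byte char #2 = F0 9F A6 AB.
Offset 6: leading byte 0xF3 = 11110011 → 4-byte char #3 = F3 A4 BA B5.
Offset 10: leading byte 0xF0 = 11110000 → 4-byte char #4 = F0 A1 9D AF.
Offset 14: leading byte 0xEE = 11101110 → 3-byte char #5 = EE A3 85.
Offset 17: leading byte 0xF0 = 11110000 → 4-byte char #6 = F0 A8 9B B1.
Offset 21: leading byte 0xF3 = 11110011 → 4-byte char #7 = F3 92 A4 A7.
Leading byte 0xF3 = 11110011 matches 11110xxx → 4-byte sequence.
Byte 1: 0xF3 = 11110011, payload 011 (3 bits).
Byte 2: 0x92 = 10010010 (10xxxxxx ✓), payload 010010.
Byte 3: 0xA4 = 10100100 (10xxxxxx ✓), payload 100100.
Byte 4: 0xA7 = 10100111 (10xxxxxx ✓), payload 100111.
Concatenate: 011010010100100100111 = 0xD2927 (21 bits → U+D2927).

U+D2927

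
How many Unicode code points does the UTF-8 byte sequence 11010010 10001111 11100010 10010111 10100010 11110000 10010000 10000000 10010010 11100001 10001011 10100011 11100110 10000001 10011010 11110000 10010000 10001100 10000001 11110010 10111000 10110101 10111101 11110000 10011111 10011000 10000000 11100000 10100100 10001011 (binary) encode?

9

Byte at offset 0: 0xD2 = 11010010 → 2-byte char (#1). Advance 2.
Byte at offset 2: 0xE2 = 11100010 → 3-byte char (#2). Advance 3.
Byte at offset 5: 0xF0 = 11110000 → 4-byte char (#3). Advance 4.
Byte at offset 9: 0xE1 = 11100001 → 3-byte char (#4). Advance 3.
Byte at offset 12: 0xE6 = 11100110 → 3-byte char (#5). Advance 3.
Byte at offset 15: 0xF0 = 11110000 → 4-byte char (#6). Advance 4.
Byte at offset 19: 0xF2 = 11110010 → 4-byte char (#7). Advance 4.
Byte at offset 23: 0xF0 = 11110000 → 4-byte char (#8). Advance 4.
Byte at offset 27: 0xE0 = 11100000 → 3-byte char (#9). Advance 3.
Reached end at offset 30 after 9 code points.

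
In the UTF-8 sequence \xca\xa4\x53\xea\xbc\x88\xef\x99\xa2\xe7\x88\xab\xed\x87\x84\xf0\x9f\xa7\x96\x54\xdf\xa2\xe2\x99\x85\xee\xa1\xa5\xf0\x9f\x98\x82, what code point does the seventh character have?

U+1F9D6

Offset 0: leading byte 0xCA = 11001010 → 2-byte char #1 = CA A4.
Offset 2: leading byte 0x53 = 01010011 → 1-byte char #2 = 53.
Offset 3: leading byte 0xEA = 11101010 → 3-byte char #3 = EA BC 88.
Offset 6: leading byte 0xEF = 11101111 → 3-byte char #4 = EF 99 A2.
Offset 9: leading byte 0xE7 = 11100111 → 3-byte char #5 = E7 88 AB.
Offset 12: leading byte 0xED = 11101101 → 3-byte char #6 = ED 87 84.
Offset 15: leading byte 0xF0 = 11110000 → 4-byte char #7 = F0 9F A7 96.
Leading byte 0xF0 = 11110000 matches 11110xxx → 4-byte sequence.
Byte 1: 0xF0 = 11110000, payload 000 (3 bits).
Byte 2: 0x9F = 10011111 (10xxxxxx ✓), payload 011111.
Byte 3: 0xA7 = 10100111 (10xxxxxx ✓), payload 100111.
Byte 4: 0x96 = 10010110 (10xxxxxx ✓), payload 010110.
Concatenate: 000011111100111010110 = 0x1F9D6 (21 bits → U+1F9D6).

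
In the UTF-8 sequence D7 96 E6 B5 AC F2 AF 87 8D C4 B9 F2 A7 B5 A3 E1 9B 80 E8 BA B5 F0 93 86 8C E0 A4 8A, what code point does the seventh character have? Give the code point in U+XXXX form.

Offset 0: leading byte 0xD7 = 11010111 → 2-byte char #1 = D7 96.
Offset 2: leading byte 0xE6 = 11100110 → 3-byte char #2 = E6 B5 AC.
Offset 5: leading byte 0xF2 = 11110010 → 4-byte char #3 = F2 AF 87 8D.
Offset 9: leading byte 0xC4 = 11000100 → 2-byte char #4 = C4 B9.
Offset 11: leading byte 0xF2 = 11110010 → 4-byte char #5 = F2 A7 B5 A3.
Offset 15: leading byte 0xE1 = 11100001 → 3-byte char #6 = E1 9B 80.
Offset 18: leading byte 0xE8 = 11101000 → 3-byte char #7 = E8 BA B5.
Leading byte 0xE8 = 11101000 matches 1110xxxx → 3-byte sequence.
Byte 1: 0xE8 = 11101000, payload 1000 (4 bits).
Byte 2: 0xBA = 10111010 (10xxxxxx ✓), payload 111010.
Byte 3: 0xB5 = 10110101 (10xxxxxx ✓), payload 110101.
Concatenate: 1000111010110101 = 0x8EB5 (16 bits → U+8EB5).

U+8EB5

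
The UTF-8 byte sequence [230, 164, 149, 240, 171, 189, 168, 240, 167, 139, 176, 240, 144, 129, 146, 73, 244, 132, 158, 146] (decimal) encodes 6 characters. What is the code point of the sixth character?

U+104792

Offset 0: leading byte 0xE6 = 11100110 → 3-byte char #1 = E6 A4 95.
Offset 3: leading byte 0xF0 = 11110000 → 4-byte char #2 = F0 AB BD A8.
Offset 7: leading byte 0xF0 = 11110000 → 4-byte char #3 = F0 A7 8B B0.
Offset 11: leading byte 0xF0 = 11110000 → 4-byte char #4 = F0 90 81 92.
Offset 15: leading byte 0x49 = 01001001 → 1-byte char #5 = 49.
Offset 16: leading byte 0xF4 = 11110100 → 4-byte char #6 = F4 84 9E 92.
Leading byte 0xF4 = 11110100 matches 11110xxx → 4-byte sequence.
Byte 1: 0xF4 = 11110100, payload 100 (3 bits).
Byte 2: 0x84 = 10000100 (10xxxxxx ✓), payload 000100.
Byte 3: 0x9E = 10011110 (10xxxxxx ✓), payload 011110.
Byte 4: 0x92 = 10010010 (10xxxxxx ✓), payload 010010.
Concatenate: 100000100011110010010 = 0x104792 (21 bits → U+104792).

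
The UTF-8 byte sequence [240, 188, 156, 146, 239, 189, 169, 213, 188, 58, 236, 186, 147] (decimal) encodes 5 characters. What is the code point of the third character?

U+057C

Offset 0: leading byte 0xF0 = 11110000 → 4-byte char #1 = F0 BC 9C 92.
Offset 4: leading byte 0xEF = 11101111 → 3-byte char #2 = EF BD A9.
Offset 7: leading byte 0xD5 = 11010101 → 2-byte char #3 = D5 BC.
Leading byte 0xD5 = 11010101 matches 110xxxxx → 2-byte sequence.
Byte 1: 0xD5 = 11010101, payload 10101 (5 bits).
Byte 2: 0xBC = 10111100 (10xxxxxx ✓), payload 111100.
Concatenate: 10101111100 = 0x57C (11 bits → U+057C).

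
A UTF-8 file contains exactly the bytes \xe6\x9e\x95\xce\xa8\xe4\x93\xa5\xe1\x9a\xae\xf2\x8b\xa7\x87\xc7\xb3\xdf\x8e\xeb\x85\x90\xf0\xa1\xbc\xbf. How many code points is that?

Byte at offset 0: 0xE6 = 11100110 → 3-byte char (#1). Advance 3.
Byte at offset 3: 0xCE = 11001110 → 2-byte char (#2). Advance 2.
Byte at offset 5: 0xE4 = 11100100 → 3-byte char (#3). Advance 3.
Byte at offset 8: 0xE1 = 11100001 → 3-byte char (#4). Advance 3.
Byte at offset 11: 0xF2 = 11110010 → 4-byte char (#5). Advance 4.
Byte at offset 15: 0xC7 = 11000111 → 2-byte char (#6). Advance 2.
Byte at offset 17: 0xDF = 11011111 → 2-byte char (#7). Advance 2.
Byte at offset 19: 0xEB = 11101011 → 3-byte char (#8). Advance 3.
Byte at offset 22: 0xF0 = 11110000 → 4-byte char (#9). Advance 4.
Reached end at offset 26 after 9 code points.

9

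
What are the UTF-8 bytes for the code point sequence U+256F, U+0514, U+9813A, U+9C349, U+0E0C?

U+256F: 3-byte form → E2 95 AF.
U+0514: 2-byte form → D4 94.
U+9813A: 4-byte form → F2 98 84 BA.
U+9C349: 4-byte form → F2 9C 8D 89.
U+0E0C: 3-byte form → E0 B8 8C.
Concatenated (16 bytes): E2 95 AF D4 94 F2 98 84 BA F2 9C 8D 89 E0 B8 8C.

E2 95 AF D4 94 F2 98 84 BA F2 9C 8D 89 E0 B8 8C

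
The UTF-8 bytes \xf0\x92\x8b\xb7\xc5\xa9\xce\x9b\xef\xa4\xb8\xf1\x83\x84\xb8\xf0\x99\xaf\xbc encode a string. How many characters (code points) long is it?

6

Byte at offset 0: 0xF0 = 11110000 → 4-byte char (#1). Advance 4.
Byte at offset 4: 0xC5 = 11000101 → 2-byte char (#2). Advance 2.
Byte at offset 6: 0xCE = 11001110 → 2-byte char (#3). Advance 2.
Byte at offset 8: 0xEF = 11101111 → 3-byte char (#4). Advance 3.
Byte at offset 11: 0xF1 = 11110001 → 4-byte char (#5). Advance 4.
Byte at offset 15: 0xF0 = 11110000 → 4-byte char (#6). Advance 4.
Reached end at offset 19 after 6 code points.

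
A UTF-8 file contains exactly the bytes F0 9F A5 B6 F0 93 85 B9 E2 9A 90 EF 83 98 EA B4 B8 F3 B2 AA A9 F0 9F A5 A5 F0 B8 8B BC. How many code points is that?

Byte at offset 0: 0xF0 = 11110000 → 4-byte char (#1). Advance 4.
Byte at offset 4: 0xF0 = 11110000 → 4-byte char (#2). Advance 4.
Byte at offset 8: 0xE2 = 11100010 → 3-byte char (#3). Advance 3.
Byte at offset 11: 0xEF = 11101111 → 3-byte char (#4). Advance 3.
Byte at offset 14: 0xEA = 11101010 → 3-byte char (#5). Advance 3.
Byte at offset 17: 0xF3 = 11110011 → 4-byte char (#6). Advance 4.
Byte at offset 21: 0xF0 = 11110000 → 4-byte char (#7). Advance 4.
Byte at offset 25: 0xF0 = 11110000 → 4-byte char (#8). Advance 4.
Reached end at offset 29 after 8 code points.

8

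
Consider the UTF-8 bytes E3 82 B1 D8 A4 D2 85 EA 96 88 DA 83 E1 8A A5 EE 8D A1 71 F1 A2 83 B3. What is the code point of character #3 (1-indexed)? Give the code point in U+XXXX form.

Offset 0: leading byte 0xE3 = 11100011 → 3-byte char #1 = E3 82 B1.
Offset 3: leading byte 0xD8 = 11011000 → 2-byte char #2 = D8 A4.
Offset 5: leading byte 0xD2 = 11010010 → 2-byte char #3 = D2 85.
Leading byte 0xD2 = 11010010 matches 110xxxxx → 2-byte sequence.
Byte 1: 0xD2 = 11010010, payload 10010 (5 bits).
Byte 2: 0x85 = 10000101 (10xxxxxx ✓), payload 000101.
Concatenate: 10010000101 = 0x485 (11 bits → U+0485).

U+0485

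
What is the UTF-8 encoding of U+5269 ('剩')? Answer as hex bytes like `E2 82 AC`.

E5 89 A9

U+5269 = 0x5269 = 21097 decimal. In range U+0800–U+FFFF → 3-byte form: 1110xxxx 10xxxxxx 10xxxxxx.
Binary (16 bits): 0101001001101001.
Split 4+6+6: 0101 | 001001 | 101001.
Byte 1: 11100101 = 0xE5.
Byte 2: 10001001 = 0x89.
Byte 3: 10101001 = 0xA9.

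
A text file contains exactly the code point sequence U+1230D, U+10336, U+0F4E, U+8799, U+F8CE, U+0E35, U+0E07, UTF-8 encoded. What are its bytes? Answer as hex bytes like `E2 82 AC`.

U+1230D: 4-byte form → F0 92 8C 8D.
U+10336: 4-byte form → F0 90 8C B6.
U+0F4E: 3-byte form → E0 BD 8E.
U+8799: 3-byte form → E8 9E 99.
U+F8CE: 3-byte form → EF A3 8E.
U+0E35: 3-byte form → E0 B8 B5.
U+0E07: 3-byte form → E0 B8 87.
Concatenated (23 bytes): F0 92 8C 8D F0 90 8C B6 E0 BD 8E E8 9E 99 EF A3 8E E0 B8 B5 E0 B8 87.

F0 92 8C 8D F0 90 8C B6 E0 BD 8E E8 9E 99 EF A3 8E E0 B8 B5 E0 B8 87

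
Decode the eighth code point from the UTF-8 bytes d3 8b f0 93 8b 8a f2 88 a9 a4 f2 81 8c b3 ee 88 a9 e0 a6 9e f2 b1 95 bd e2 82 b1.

Offset 0: leading byte 0xD3 = 11010011 → 2-byte char #1 = D3 8B.
Offset 2: leading byte 0xF0 = 11110000 → 4-byte char #2 = F0 93 8B 8A.
Offset 6: leading byte 0xF2 = 11110010 → 4-byte char #3 = F2 88 A9 A4.
Offset 10: leading byte 0xF2 = 11110010 → 4-byte char #4 = F2 81 8C B3.
Offset 14: leading byte 0xEE = 11101110 → 3-byte char #5 = EE 88 A9.
Offset 17: leading byte 0xE0 = 11100000 → 3-byte char #6 = E0 A6 9E.
Offset 20: leading byte 0xF2 = 11110010 → 4-byte char #7 = F2 B1 95 BD.
Offset 24: leading byte 0xE2 = 11100010 → 3-byte char #8 = E2 82 B1.
Leading byte 0xE2 = 11100010 matches 1110xxxx → 3-byte sequence.
Byte 1: 0xE2 = 11100010, payload 0010 (4 bits).
Byte 2: 0x82 = 10000010 (10xxxxxx ✓), payload 000010.
Byte 3: 0xB1 = 10110001 (10xxxxxx ✓), payload 110001.
Concatenate: 0010000010110001 = 0x20B1 (16 bits → U+20B1).

U+20B1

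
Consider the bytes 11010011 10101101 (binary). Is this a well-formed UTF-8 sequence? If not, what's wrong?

Leading byte 0xD3 = 11010011 → 2-byte form.
Continuation bytes 0xAD=10101101 all match 10xxxxxx.
Decoded value 0x4ED is ≥ 0x80 (shortest form) and not a surrogate.

valid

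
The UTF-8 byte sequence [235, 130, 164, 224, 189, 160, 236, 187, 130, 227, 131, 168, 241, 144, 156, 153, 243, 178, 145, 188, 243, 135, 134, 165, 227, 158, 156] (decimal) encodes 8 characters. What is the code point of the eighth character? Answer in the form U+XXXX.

U+379C

Offset 0: leading byte 0xEB = 11101011 → 3-byte char #1 = EB 82 A4.
Offset 3: leading byte 0xE0 = 11100000 → 3-byte char #2 = E0 BD A0.
Offset 6: leading byte 0xEC = 11101100 → 3-byte char #3 = EC BB 82.
Offset 9: leading byte 0xE3 = 11100011 → 3-byte char #4 = E3 83 A8.
Offset 12: leading byte 0xF1 = 11110001 → 4-byte char #5 = F1 90 9C 99.
Offset 16: leading byte 0xF3 = 11110011 → 4-byte char #6 = F3 B2 91 BC.
Offset 20: leading byte 0xF3 = 11110011 → 4-byte char #7 = F3 87 86 A5.
Offset 24: leading byte 0xE3 = 11100011 → 3-byte char #8 = E3 9E 9C.
Leading byte 0xE3 = 11100011 matches 1110xxxx → 3-byte sequence.
Byte 1: 0xE3 = 11100011, payload 0011 (4 bits).
Byte 2: 0x9E = 10011110 (10xxxxxx ✓), payload 011110.
Byte 3: 0x9C = 10011100 (10xxxxxx ✓), payload 011100.
Concatenate: 0011011110011100 = 0x379C (16 bits → U+379C).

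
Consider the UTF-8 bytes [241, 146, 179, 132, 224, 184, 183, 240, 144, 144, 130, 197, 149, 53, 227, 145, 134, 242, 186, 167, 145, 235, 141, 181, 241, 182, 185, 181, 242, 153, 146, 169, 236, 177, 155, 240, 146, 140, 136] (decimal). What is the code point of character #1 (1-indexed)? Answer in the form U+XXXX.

Offset 0: leading byte 0xF1 = 11110001 → 4-byte char #1 = F1 92 B3 84.
Leading byte 0xF1 = 11110001 matches 11110xxx → 4-byte sequence.
Byte 1: 0xF1 = 11110001, payload 001 (3 bits).
Byte 2: 0x92 = 10010010 (10xxxxxx ✓), payload 010010.
Byte 3: 0xB3 = 10110011 (10xxxxxx ✓), payload 110011.
Byte 4: 0x84 = 10000100 (10xxxxxx ✓), payload 000100.
Concatenate: 001010010110011000100 = 0x52CC4 (21 bits → U+52CC4).

U+52CC4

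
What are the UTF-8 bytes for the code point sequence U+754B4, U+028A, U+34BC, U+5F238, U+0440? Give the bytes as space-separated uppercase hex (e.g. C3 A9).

U+754B4: 4-byte form → F1 B5 92 B4.
U+028A: 2-byte form → CA 8A.
U+34BC: 3-byte form → E3 92 BC.
U+5F238: 4-byte form → F1 9F 88 B8.
U+0440: 2-byte form → D1 80.
Concatenated (15 bytes): F1 B5 92 B4 CA 8A E3 92 BC F1 9F 88 B8 D1 80.

F1 B5 92 B4 CA 8A E3 92 BC F1 9F 88 B8 D1 80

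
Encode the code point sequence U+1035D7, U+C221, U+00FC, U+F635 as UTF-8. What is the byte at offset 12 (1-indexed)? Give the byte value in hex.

0xB5

1-indexed offset 12 is 0-indexed offset 11.
U+1035D7 → 4-byte form F4 83 97 97 at offsets 0–3.
U+C221 → 3-byte form EC 88 A1 at offsets 4–6.
U+00FC → 2-byte form C3 BC at offsets 7–8.
U+F635 → 3-byte form EF 98 B5 at offsets 9–11.
Offset 11 falls in char 4's range; it's byte 3 of EF 98 B5 = 0xB5.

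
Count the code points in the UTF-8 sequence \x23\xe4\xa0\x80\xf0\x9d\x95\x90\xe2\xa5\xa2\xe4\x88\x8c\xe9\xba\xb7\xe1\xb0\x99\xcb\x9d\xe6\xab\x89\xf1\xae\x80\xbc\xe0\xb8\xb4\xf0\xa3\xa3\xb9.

12

Byte at offset 0: 0x23 = 00100011 → 1-byte char (#1). Advance 1.
Byte at offset 1: 0xE4 = 11100100 → 3-byte char (#2). Advance 3.
Byte at offset 4: 0xF0 = 11110000 → 4-byte char (#3). Advance 4.
Byte at offset 8: 0xE2 = 11100010 → 3-byte char (#4). Advance 3.
Byte at offset 11: 0xE4 = 11100100 → 3-byte char (#5). Advance 3.
Byte at offset 14: 0xE9 = 11101001 → 3-byte char (#6). Advance 3.
Byte at offset 17: 0xE1 = 11100001 → 3-byte char (#7). Advance 3.
Byte at offset 20: 0xCB = 11001011 → 2-byte char (#8). Advance 2.
Byte at offset 22: 0xE6 = 11100110 → 3-byte char (#9). Advance 3.
Byte at offset 25: 0xF1 = 11110001 → 4-byte char (#10). Advance 4.
Byte at offset 29: 0xE0 = 11100000 → 3-byte char (#11). Advance 3.
Byte at offset 32: 0xF0 = 11110000 → 4-byte char (#12). Advance 4.
Reached end at offset 36 after 12 code points.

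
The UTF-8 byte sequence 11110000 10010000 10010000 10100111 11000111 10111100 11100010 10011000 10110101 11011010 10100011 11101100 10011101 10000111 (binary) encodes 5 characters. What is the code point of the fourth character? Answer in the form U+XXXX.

U+06A3

Offset 0: leading byte 0xF0 = 11110000 → 4-byte char #1 = F0 90 90 A7.
Offset 4: leading byte 0xC7 = 11000111 → 2-byte char #2 = C7 BC.
Offset 6: leading byte 0xE2 = 11100010 → 3-byte char #3 = E2 98 B5.
Offset 9: leading byte 0xDA = 11011010 → 2-byte char #4 = DA A3.
Leading byte 0xDA = 11011010 matches 110xxxxx → 2-byte sequence.
Byte 1: 0xDA = 11011010, payload 11010 (5 bits).
Byte 2: 0xA3 = 10100011 (10xxxxxx ✓), payload 100011.
Concatenate: 11010100011 = 0x6A3 (11 bits → U+06A3).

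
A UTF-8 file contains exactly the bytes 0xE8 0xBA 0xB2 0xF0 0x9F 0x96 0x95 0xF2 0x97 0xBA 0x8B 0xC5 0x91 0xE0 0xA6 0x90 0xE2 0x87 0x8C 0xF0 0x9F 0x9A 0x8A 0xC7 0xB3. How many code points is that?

Byte at offset 0: 0xE8 = 11101000 → 3-byte char (#1). Advance 3.
Byte at offset 3: 0xF0 = 11110000 → 4-byte char (#2). Advance 4.
Byte at offset 7: 0xF2 = 11110010 → 4-byte char (#3). Advance 4.
Byte at offset 11: 0xC5 = 11000101 → 2-byte char (#4). Advance 2.
Byte at offset 13: 0xE0 = 11100000 → 3-byte char (#5). Advance 3.
Byte at offset 16: 0xE2 = 11100010 → 3-byte char (#6). Advance 3.
Byte at offset 19: 0xF0 = 11110000 → 4-byte char (#7). Advance 4.
Byte at offset 23: 0xC7 = 11000111 → 2-byte char (#8). Advance 2.
Reached end at offset 25 after 8 code points.

8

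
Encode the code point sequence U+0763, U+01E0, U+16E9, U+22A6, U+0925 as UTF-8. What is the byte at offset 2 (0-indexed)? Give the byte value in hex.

U+0763 → 2-byte form DD A3 at offsets 0–1.
U+01E0 → 2-byte form C7 A0 at offsets 2–3.
Offset 2 falls in char 2's range; it's byte 1 of C7 A0 = 0xC7.

0xC7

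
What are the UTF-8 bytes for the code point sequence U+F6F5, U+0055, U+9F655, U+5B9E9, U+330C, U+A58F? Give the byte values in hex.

EF 9B B5 55 F2 9F 99 95 F1 9B A7 A9 E3 8C 8C EA 96 8F

U+F6F5: 3-byte form → EF 9B B5.
U+0055: 1-byte form → 55.
U+9F655: 4-byte form → F2 9F 99 95.
U+5B9E9: 4-byte form → F1 9B A7 A9.
U+330C: 3-byte form → E3 8C 8C.
U+A58F: 3-byte form → EA 96 8F.
Concatenated (18 bytes): EF 9B B5 55 F2 9F 99 95 F1 9B A7 A9 E3 8C 8C EA 96 8F.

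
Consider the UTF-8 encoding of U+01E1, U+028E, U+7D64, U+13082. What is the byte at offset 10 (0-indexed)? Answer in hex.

0x82

U+01E1 → 2-byte form C7 A1 at offsets 0–1.
U+028E → 2-byte form CA 8E at offsets 2–3.
U+7D64 → 3-byte form E7 B5 A4 at offsets 4–6.
U+13082 → 4-byte form F0 93 82 82 at offsets 7–10.
Offset 10 falls in char 4's range; it's byte 4 of F0 93 82 82 = 0x82.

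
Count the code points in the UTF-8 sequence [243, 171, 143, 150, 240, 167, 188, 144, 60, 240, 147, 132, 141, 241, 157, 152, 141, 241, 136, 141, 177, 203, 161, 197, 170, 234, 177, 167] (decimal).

Byte at offset 0: 0xF3 = 11110011 → 4-byte char (#1). Advance 4.
Byte at offset 4: 0xF0 = 11110000 → 4-byte char (#2). Advance 4.
Byte at offset 8: 0x3C = 00111100 → 1-byte char (#3). Advance 1.
Byte at offset 9: 0xF0 = 11110000 → 4-byte char (#4). Advance 4.
Byte at offset 13: 0xF1 = 11110001 → 4-byte char (#5). Advance 4.
Byte at offset 17: 0xF1 = 11110001 → 4-byte char (#6). Advance 4.
Byte at offset 21: 0xCB = 11001011 → 2-byte char (#7). Advance 2.
Byte at offset 23: 0xC5 = 11000101 → 2-byte char (#8). Advance 2.
Byte at offset 25: 0xEA = 11101010 → 3-byte char (#9). Advance 3.
Reached end at offset 28 after 9 code points.

9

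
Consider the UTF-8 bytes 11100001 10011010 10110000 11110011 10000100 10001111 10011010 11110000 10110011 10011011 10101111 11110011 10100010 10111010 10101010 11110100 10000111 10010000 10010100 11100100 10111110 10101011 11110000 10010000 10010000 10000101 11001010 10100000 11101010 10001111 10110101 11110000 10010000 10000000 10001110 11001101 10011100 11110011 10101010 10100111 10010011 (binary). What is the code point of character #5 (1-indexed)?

U+107414

Offset 0: leading byte 0xE1 = 11100001 → 3-byte char #1 = E1 9A B0.
Offset 3: leading byte 0xF3 = 11110011 → 4-byte char #2 = F3 84 8F 9A.
Offset 7: leading byte 0xF0 = 11110000 → 4-byte char #3 = F0 B3 9B AF.
Offset 11: leading byte 0xF3 = 11110011 → 4-byte char #4 = F3 A2 BA AA.
Offset 15: leading byte 0xF4 = 11110100 → 4-byte char #5 = F4 87 90 94.
Leading byte 0xF4 = 11110100 matches 11110xxx → 4-byte sequence.
Byte 1: 0xF4 = 11110100, payload 100 (3 bits).
Byte 2: 0x87 = 10000111 (10xxxxxx ✓), payload 000111.
Byte 3: 0x90 = 10010000 (10xxxxxx ✓), payload 010000.
Byte 4: 0x94 = 10010100 (10xxxxxx ✓), payload 010100.
Concatenate: 100000111010000010100 = 0x107414 (21 bits → U+107414).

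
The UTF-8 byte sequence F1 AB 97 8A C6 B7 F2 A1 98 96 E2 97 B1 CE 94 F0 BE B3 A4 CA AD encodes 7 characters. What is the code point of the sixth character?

Offset 0: leading byte 0xF1 = 11110001 → 4-byte char #1 = F1 AB 97 8A.
Offset 4: leading byte 0xC6 = 11000110 → 2-byte char #2 = C6 B7.
Offset 6: leading byte 0xF2 = 11110010 → 4-byte char #3 = F2 A1 98 96.
Offset 10: leading byte 0xE2 = 11100010 → 3-byte char #4 = E2 97 B1.
Offset 13: leading byte 0xCE = 11001110 → 2-byte char #5 = CE 94.
Offset 15: leading byte 0xF0 = 11110000 → 4-byte char #6 = F0 BE B3 A4.
Leading byte 0xF0 = 11110000 matches 11110xxx → 4-byte sequence.
Byte 1: 0xF0 = 11110000, payload 000 (3 bits).
Byte 2: 0xBE = 10111110 (10xxxxxx ✓), payload 111110.
Byte 3: 0xB3 = 10110011 (10xxxxxx ✓), payload 110011.
Byte 4: 0xA4 = 10100100 (10xxxxxx ✓), payload 100100.
Concatenate: 000111110110011100100 = 0x3ECE4 (21 bits → U+3ECE4).

U+3ECE4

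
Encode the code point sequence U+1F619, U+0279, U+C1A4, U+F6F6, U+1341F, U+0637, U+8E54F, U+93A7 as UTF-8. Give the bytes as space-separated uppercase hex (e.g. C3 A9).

U+1F619: 4-byte form → F0 9F 98 99.
U+0279: 2-byte form → C9 B9.
U+C1A4: 3-byte form → EC 86 A4.
U+F6F6: 3-byte form → EF 9B B6.
U+1341F: 4-byte form → F0 93 90 9F.
U+0637: 2-byte form → D8 B7.
U+8E54F: 4-byte form → F2 8E 95 8F.
U+93A7: 3-byte form → E9 8E A7.
Concatenated (25 bytes): F0 9F 98 99 C9 B9 EC 86 A4 EF 9B B6 F0 93 90 9F D8 B7 F2 8E 95 8F E9 8E A7.

F0 9F 98 99 C9 B9 EC 86 A4 EF 9B B6 F0 93 90 9F D8 B7 F2 8E 95 8F E9 8E A7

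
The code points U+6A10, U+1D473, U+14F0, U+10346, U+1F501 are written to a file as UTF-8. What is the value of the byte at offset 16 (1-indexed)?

1-indexed offset 16 is 0-indexed offset 15.
U+6A10 → 3-byte form E6 A8 90 at offsets 0–2.
U+1D473 → 4-byte form F0 9D 91 B3 at offsets 3–6.
U+14F0 → 3-byte form E1 93 B0 at offsets 7–9.
U+10346 → 4-byte form F0 90 8D 86 at offsets 10–13.
U+1F501 → 4-byte form F0 9F 94 81 at offsets 14–17.
Offset 15 falls in char 5's range; it's byte 2 of F0 9F 94 81 = 0x9F.

0x9F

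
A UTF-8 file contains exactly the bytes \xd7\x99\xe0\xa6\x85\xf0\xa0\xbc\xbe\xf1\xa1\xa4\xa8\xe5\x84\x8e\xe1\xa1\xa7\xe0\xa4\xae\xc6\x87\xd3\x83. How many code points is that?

Byte at offset 0: 0xD7 = 11010111 → 2-byte char (#1). Advance 2.
Byte at offset 2: 0xE0 = 11100000 → 3-byte char (#2). Advance 3.
Byte at offset 5: 0xF0 = 11110000 → 4-byte char (#3). Advance 4.
Byte at offset 9: 0xF1 = 11110001 → 4-byte char (#4). Advance 4.
Byte at offset 13: 0xE5 = 11100101 → 3-byte char (#5). Advance 3.
Byte at offset 16: 0xE1 = 11100001 → 3-byte char (#6). Advance 3.
Byte at offset 19: 0xE0 = 11100000 → 3-byte char (#7). Advance 3.
Byte at offset 22: 0xC6 = 11000110 → 2-byte char (#8). Advance 2.
Byte at offset 24: 0xD3 = 11010011 → 2-byte char (#9). Advance 2.
Reached end at offset 26 after 9 code points.

9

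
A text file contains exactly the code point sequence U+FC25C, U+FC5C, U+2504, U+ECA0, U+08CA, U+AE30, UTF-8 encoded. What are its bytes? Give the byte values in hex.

F3 BC 89 9C EF B1 9C E2 94 84 EE B2 A0 E0 A3 8A EA B8 B0

U+FC25C: 4-byte form → F3 BC 89 9C.
U+FC5C: 3-byte form → EF B1 9C.
U+2504: 3-byte form → E2 94 84.
U+ECA0: 3-byte form → EE B2 A0.
U+08CA: 3-byte form → E0 A3 8A.
U+AE30: 3-byte form → EA B8 B0.
Concatenated (19 bytes): F3 BC 89 9C EF B1 9C E2 94 84 EE B2 A0 E0 A3 8A EA B8 B0.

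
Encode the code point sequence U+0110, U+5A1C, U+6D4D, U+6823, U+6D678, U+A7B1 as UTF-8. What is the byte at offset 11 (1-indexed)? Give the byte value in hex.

1-indexed offset 11 is 0-indexed offset 10.
U+0110 → 2-byte form C4 90 at offsets 0–1.
U+5A1C → 3-byte form E5 A8 9C at offsets 2–4.
U+6D4D → 3-byte form E6 B5 8D at offsets 5–7.
U+6823 → 3-byte form E6 A0 A3 at offsets 8–10.
Offset 10 falls in char 4's range; it's byte 3 of E6 A0 A3 = 0xA3.

0xA3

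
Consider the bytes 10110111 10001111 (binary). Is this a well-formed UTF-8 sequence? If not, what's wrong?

Byte 0xB7 = 10110111 has the form 10xxxxxx — a continuation byte — but there is no preceding leading byte.

invalid (continuation byte with no leading byte)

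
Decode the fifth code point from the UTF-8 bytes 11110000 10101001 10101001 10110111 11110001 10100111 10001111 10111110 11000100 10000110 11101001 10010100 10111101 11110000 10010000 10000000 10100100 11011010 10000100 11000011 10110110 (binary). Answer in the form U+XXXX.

Offset 0: leading byte 0xF0 = 11110000 → 4-byte char #1 = F0 A9 A9 B7.
Offset 4: leading byte 0xF1 = 11110001 → 4-byte char #2 = F1 A7 8F BE.
Offset 8: leading byte 0xC4 = 11000100 → 2-byte char #3 = C4 86.
Offset 10: leading byte 0xE9 = 11101001 → 3-byte char #4 = E9 94 BD.
Offset 13: leading byte 0xF0 = 11110000 → 4-byte char #5 = F0 90 80 A4.
Leading byte 0xF0 = 11110000 matches 11110xxx → 4-byte sequence.
Byte 1: 0xF0 = 11110000, payload 000 (3 bits).
Byte 2: 0x90 = 10010000 (10xxxxxx ✓), payload 010000.
Byte 3: 0x80 = 10000000 (10xxxxxx ✓), payload 000000.
Byte 4: 0xA4 = 10100100 (10xxxxxx ✓), payload 100100.
Concatenate: 000010000000000100100 = 0x10024 (21 bits → U+10024).

U+10024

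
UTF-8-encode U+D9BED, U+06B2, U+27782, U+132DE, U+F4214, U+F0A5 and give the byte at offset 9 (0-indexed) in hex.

U+D9BED → 4-byte form F3 99 AF AD at offsets 0–3.
U+06B2 → 2-byte form DA B2 at offsets 4–5.
U+27782 → 4-byte form F0 A7 9E 82 at offsets 6–9.
Offset 9 falls in char 3's range; it's byte 4 of F0 A7 9E 82 = 0x82.

0x82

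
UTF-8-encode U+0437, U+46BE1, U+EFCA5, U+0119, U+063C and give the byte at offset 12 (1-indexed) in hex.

1-indexed offset 12 is 0-indexed offset 11.
U+0437 → 2-byte form D0 B7 at offsets 0–1.
U+46BE1 → 4-byte form F1 86 AF A1 at offsets 2–5.
U+EFCA5 → 4-byte form F3 AF B2 A5 at offsets 6–9.
U+0119 → 2-byte form C4 99 at offsets 10–11.
Offset 11 falls in char 4's range; it's byte 2 of C4 99 = 0x99.

0x99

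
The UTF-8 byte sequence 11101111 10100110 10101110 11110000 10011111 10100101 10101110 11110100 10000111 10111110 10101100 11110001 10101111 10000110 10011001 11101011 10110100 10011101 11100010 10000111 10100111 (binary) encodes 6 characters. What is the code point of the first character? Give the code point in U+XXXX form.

Offset 0: leading byte 0xEF = 11101111 → 3-byte char #1 = EF A6 AE.
Leading byte 0xEF = 11101111 matches 1110xxxx → 3-byte sequence.
Byte 1: 0xEF = 11101111, payload 1111 (4 bits).
Byte 2: 0xA6 = 10100110 (10xxxxxx ✓), payload 100110.
Byte 3: 0xAE = 10101110 (10xxxxxx ✓), payload 101110.
Concatenate: 1111100110101110 = 0xF9AE (16 bits → U+F9AE).

U+F9AE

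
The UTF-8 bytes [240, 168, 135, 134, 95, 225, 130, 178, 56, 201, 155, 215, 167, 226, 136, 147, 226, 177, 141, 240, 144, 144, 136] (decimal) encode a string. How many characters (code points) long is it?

9

Byte at offset 0: 0xF0 = 11110000 → 4-byte char (#1). Advance 4.
Byte at offset 4: 0x5F = 01011111 → 1-byte char (#2). Advance 1.
Byte at offset 5: 0xE1 = 11100001 → 3-byte char (#3). Advance 3.
Byte at offset 8: 0x38 = 00111000 → 1-byte char (#4). Advance 1.
Byte at offset 9: 0xC9 = 11001001 → 2-byte char (#5). Advance 2.
Byte at offset 11: 0xD7 = 11010111 → 2-byte char (#6). Advance 2.
Byte at offset 13: 0xE2 = 11100010 → 3-byte char (#7). Advance 3.
Byte at offset 16: 0xE2 = 11100010 → 3-byte char (#8). Advance 3.
Byte at offset 19: 0xF0 = 11110000 → 4-byte char (#9). Advance 4.
Reached end at offset 23 after 9 code points.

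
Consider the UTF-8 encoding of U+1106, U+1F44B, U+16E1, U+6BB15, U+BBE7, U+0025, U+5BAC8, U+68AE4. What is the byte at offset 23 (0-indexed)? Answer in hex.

0xA8

U+1106 → 3-byte form E1 84 86 at offsets 0–2.
U+1F44B → 4-byte form F0 9F 91 8B at offsets 3–6.
U+16E1 → 3-byte form E1 9B A1 at offsets 7–9.
U+6BB15 → 4-byte form F1 AB AC 95 at offsets 10–13.
U+BBE7 → 3-byte form EB AF A7 at offsets 14–16.
U+0025 → 1-byte form 25 at offsets 17–17.
U+5BAC8 → 4-byte form F1 9B AB 88 at offsets 18–21.
U+68AE4 → 4-byte form F1 A8 AB A4 at offsets 22–25.
Offset 23 falls in char 8's range; it's byte 2 of F1 A8 AB A4 = 0xA8.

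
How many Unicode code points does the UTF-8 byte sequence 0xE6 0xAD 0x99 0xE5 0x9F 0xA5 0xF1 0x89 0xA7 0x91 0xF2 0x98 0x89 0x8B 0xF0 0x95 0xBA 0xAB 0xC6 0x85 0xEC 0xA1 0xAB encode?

Byte at offset 0: 0xE6 = 11100110 → 3-byte char (#1). Advance 3.
Byte at offset 3: 0xE5 = 11100101 → 3-byte char (#2). Advance 3.
Byte at offset 6: 0xF1 = 11110001 → 4-byte char (#3). Advance 4.
Byte at offset 10: 0xF2 = 11110010 → 4-byte char (#4). Advance 4.
Byte at offset 14: 0xF0 = 11110000 → 4-byte char (#5). Advance 4.
Byte at offset 18: 0xC6 = 11000110 → 2-byte char (#6). Advance 2.
Byte at offset 20: 0xEC = 11101100 → 3-byte char (#7). Advance 3.
Reached end at offset 23 after 7 code points.

7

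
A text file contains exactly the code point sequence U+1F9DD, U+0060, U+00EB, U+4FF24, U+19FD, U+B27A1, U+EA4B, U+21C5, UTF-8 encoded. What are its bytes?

F0 9F A7 9D 60 C3 AB F1 8F BC A4 E1 A7 BD F2 B2 9E A1 EE A9 8B E2 87 85

U+1F9DD: 4-byte form → F0 9F A7 9D.
U+0060: 1-byte form → 60.
U+00EB: 2-byte form → C3 AB.
U+4FF24: 4-byte form → F1 8F BC A4.
U+19FD: 3-byte form → E1 A7 BD.
U+B27A1: 4-byte form → F2 B2 9E A1.
U+EA4B: 3-byte form → EE A9 8B.
U+21C5: 3-byte form → E2 87 85.
Concatenated (24 bytes): F0 9F A7 9D 60 C3 AB F1 8F BC A4 E1 A7 BD F2 B2 9E A1 EE A9 8B E2 87 85.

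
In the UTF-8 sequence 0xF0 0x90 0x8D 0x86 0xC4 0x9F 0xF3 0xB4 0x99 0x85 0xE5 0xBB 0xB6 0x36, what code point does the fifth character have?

Offset 0: leading byte 0xF0 = 11110000 → 4-byte char #1 = F0 90 8D 86.
Offset 4: leading byte 0xC4 = 11000100 → 2-byte char #2 = C4 9F.
Offset 6: leading byte 0xF3 = 11110011 → 4-byte char #3 = F3 B4 99 85.
Offset 10: leading byte 0xE5 = 11100101 → 3-byte char #4 = E5 BB B6.
Offset 13: leading byte 0x36 = 00110110 → 1-byte char #5 = 36.
Leading byte 0x36 = 00110110 matches 0xxxxxxx → 1-byte sequence.
Byte 1: 0x36 = 00110110, payload 0110110 (7 bits).
Concatenate: 0110110 = 0x36 (7 bits → U+0036).

U+0036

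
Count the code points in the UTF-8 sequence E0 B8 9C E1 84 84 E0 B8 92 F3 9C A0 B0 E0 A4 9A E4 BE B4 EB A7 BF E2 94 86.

Byte at offset 0: 0xE0 = 11100000 → 3-byte char (#1). Advance 3.
Byte at offset 3: 0xE1 = 11100001 → 3-byte char (#2). Advance 3.
Byte at offset 6: 0xE0 = 11100000 → 3-byte char (#3). Advance 3.
Byte at offset 9: 0xF3 = 11110011 → 4-byte char (#4). Advance 4.
Byte at offset 13: 0xE0 = 11100000 → 3-byte char (#5). Advance 3.
Byte at offset 16: 0xE4 = 11100100 → 3-byte char (#6). Advance 3.
Byte at offset 19: 0xEB = 11101011 → 3-byte char (#7). Advance 3.
Byte at offset 22: 0xE2 = 11100010 → 3-byte char (#8). Advance 3.
Reached end at offset 25 after 8 code points.

8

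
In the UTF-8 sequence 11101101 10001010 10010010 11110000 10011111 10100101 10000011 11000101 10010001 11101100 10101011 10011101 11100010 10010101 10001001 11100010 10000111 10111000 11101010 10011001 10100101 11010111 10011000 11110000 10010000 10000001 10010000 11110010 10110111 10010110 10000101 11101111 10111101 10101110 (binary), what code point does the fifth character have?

Offset 0: leading byte 0xED = 11101101 → 3-byte char #1 = ED 8A 92.
Offset 3: leading byte 0xF0 = 11110000 → 4-byte char #2 = F0 9F A5 83.
Offset 7: leading byte 0xC5 = 11000101 → 2-byte char #3 = C5 91.
Offset 9: leading byte 0xEC = 11101100 → 3-byte char #4 = EC AB 9D.
Offset 12: leading byte 0xE2 = 11100010 → 3-byte char #5 = E2 95 89.
Leading byte 0xE2 = 11100010 matches 1110xxxx → 3-byte sequence.
Byte 1: 0xE2 = 11100010, payload 0010 (4 bits).
Byte 2: 0x95 = 10010101 (10xxxxxx ✓), payload 010101.
Byte 3: 0x89 = 10001001 (10xxxxxx ✓), payload 001001.
Concatenate: 0010010101001001 = 0x2549 (16 bits → U+2549).

U+2549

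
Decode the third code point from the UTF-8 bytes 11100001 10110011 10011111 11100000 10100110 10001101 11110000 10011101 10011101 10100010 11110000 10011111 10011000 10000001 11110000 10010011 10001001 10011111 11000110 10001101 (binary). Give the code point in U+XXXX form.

U+1D762

Offset 0: leading byte 0xE1 = 11100001 → 3-byte char #1 = E1 B3 9F.
Offset 3: leading byte 0xE0 = 11100000 → 3-byte char #2 = E0 A6 8D.
Offset 6: leading byte 0xF0 = 11110000 → 4-byte char #3 = F0 9D 9D A2.
Leading byte 0xF0 = 11110000 matches 11110xxx → 4-byte sequence.
Byte 1: 0xF0 = 11110000, payload 000 (3 bits).
Byte 2: 0x9D = 10011101 (10xxxxxx ✓), payload 011101.
Byte 3: 0x9D = 10011101 (10xxxxxx ✓), payload 011101.
Byte 4: 0xA2 = 10100010 (10xxxxxx ✓), payload 100010.
Concatenate: 000011101011101100010 = 0x1D762 (21 bits → U+1D762).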